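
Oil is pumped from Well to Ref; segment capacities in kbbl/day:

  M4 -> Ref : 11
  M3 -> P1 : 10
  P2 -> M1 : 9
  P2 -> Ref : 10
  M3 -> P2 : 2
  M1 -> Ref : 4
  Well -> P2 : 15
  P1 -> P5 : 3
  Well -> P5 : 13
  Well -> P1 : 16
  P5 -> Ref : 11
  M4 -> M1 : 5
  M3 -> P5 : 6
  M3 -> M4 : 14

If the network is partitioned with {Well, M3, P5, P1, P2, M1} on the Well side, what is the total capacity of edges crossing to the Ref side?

39

Edges leaving {Well, M3, P5, P1, P2, M1}: M3→M4 (14), P5→Ref (11), P2→Ref (10), M1→Ref (4).
Cut capacity = 14 + 11 + 10 + 4 = 39.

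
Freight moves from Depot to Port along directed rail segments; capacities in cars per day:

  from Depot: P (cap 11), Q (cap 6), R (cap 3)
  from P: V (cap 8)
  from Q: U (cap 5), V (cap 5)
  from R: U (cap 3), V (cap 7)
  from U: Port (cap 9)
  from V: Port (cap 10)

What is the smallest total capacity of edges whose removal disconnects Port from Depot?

17

Augment Depot→P→V→Port: bottleneck 8, flow now 8.
Augment Depot→Q→U→Port: bottleneck 5, flow now 13.
Augment Depot→Q→V→Port: bottleneck 1, flow now 14.
Augment Depot→R→U→Port: bottleneck 3, flow now 17.
No augmenting path remains; maximum flow = 17.
By max-flow min-cut, the minimum cut capacity equals the max flow.
In the residual graph, reachable from Depot: {Depot, P}.
Min-cut edges: Depot→Q (6), Depot→R (3), P→V (8); capacity 6 + 3 + 8 = 17.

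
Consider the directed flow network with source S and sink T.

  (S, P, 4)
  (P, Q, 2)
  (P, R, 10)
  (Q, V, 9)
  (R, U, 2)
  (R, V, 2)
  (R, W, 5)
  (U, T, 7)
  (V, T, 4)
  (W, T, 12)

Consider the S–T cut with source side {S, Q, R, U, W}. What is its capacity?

Edges leaving {S, Q, R, U, W}: S→P (4), Q→V (9), R→V (2), U→T (7), W→T (12).
Cut capacity = 4 + 9 + 2 + 7 + 12 = 34.

34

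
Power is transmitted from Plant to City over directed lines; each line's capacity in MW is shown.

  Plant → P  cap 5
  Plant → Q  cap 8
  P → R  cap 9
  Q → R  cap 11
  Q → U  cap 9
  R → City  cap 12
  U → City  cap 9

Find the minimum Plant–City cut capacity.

13

Augment Plant→P→R→City: bottleneck 5, flow now 5.
Augment Plant→Q→R→City: bottleneck 7, flow now 12.
Augment Plant→Q→U→City: bottleneck 1, flow now 13.
No augmenting path remains; maximum flow = 13.
By max-flow min-cut, the minimum cut capacity equals the max flow.
In the residual graph, reachable from Plant: {Plant}.
Min-cut edges: Plant→P (5), Plant→Q (8); capacity 5 + 8 = 13.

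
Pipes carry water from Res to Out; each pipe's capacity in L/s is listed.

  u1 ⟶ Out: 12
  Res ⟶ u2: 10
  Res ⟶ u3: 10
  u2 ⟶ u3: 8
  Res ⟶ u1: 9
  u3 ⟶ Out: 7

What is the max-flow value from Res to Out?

16

Augment Res→u1→Out: bottleneck 9, flow now 9.
Augment Res→u3→Out: bottleneck 7, flow now 16.
No augmenting path remains; maximum flow = 16.
In the residual graph, reachable from Res: {Res, u2, u3}.
Min-cut edges: Res→u1 (9), u3→Out (7); capacity 9 + 7 = 16.
This cut is saturated, so no flow can exceed 16.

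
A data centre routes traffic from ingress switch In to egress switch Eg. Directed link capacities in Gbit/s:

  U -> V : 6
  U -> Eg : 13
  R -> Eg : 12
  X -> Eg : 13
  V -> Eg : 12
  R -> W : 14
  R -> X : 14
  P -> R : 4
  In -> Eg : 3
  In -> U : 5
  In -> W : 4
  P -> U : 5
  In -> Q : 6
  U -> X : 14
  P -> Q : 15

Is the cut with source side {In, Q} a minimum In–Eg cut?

No — its capacity is 12, but the minimum cut has capacity 8.

Given cut capacity: 5 + 4 + 3 = 12.
Augment In→Eg: bottleneck 3, flow now 3.
Augment In→U→Eg: bottleneck 5, flow now 8.
No augmenting path remains; maximum flow = 8.
In the residual graph, reachable from In: {In, Q, W}.
Min-cut edges: In→U (5), In→Eg (3); capacity 5 + 3 = 8.
Cut capacity 12 exceeds the max flow 8, so it is not minimum.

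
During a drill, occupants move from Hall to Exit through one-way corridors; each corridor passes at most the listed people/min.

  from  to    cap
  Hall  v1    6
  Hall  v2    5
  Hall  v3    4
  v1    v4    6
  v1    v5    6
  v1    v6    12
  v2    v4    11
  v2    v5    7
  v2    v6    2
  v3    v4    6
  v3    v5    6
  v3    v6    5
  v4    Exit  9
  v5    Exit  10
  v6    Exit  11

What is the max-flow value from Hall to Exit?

15

Augment Hall→v1→v4→Exit: bottleneck 6, flow now 6.
Augment Hall→v2→v4→Exit: bottleneck 3, flow now 9.
Augment Hall→v2→v5→Exit: bottleneck 2, flow now 11.
Augment Hall→v3→v5→Exit: bottleneck 4, flow now 15.
No augmenting path remains; maximum flow = 15.
In the residual graph, reachable from Hall: {Hall}.
Min-cut edges: Hall→v1 (6), Hall→v2 (5), Hall→v3 (4); capacity 6 + 5 + 4 = 15.
This cut is saturated, so no flow can exceed 15.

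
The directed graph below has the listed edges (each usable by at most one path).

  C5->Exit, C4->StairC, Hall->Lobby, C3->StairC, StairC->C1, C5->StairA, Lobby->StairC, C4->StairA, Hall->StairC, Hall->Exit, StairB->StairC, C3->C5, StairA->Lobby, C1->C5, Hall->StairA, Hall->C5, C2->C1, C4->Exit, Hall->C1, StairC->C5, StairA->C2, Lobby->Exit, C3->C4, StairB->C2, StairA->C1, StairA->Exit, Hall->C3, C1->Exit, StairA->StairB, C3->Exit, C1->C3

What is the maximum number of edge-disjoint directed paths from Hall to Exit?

7

Assign every edge capacity 1; by Menger, the answer equals the max flow.
Path Hall→Exit (+1); total 1.
Path Hall→Lobby→Exit (+1); total 2.
Path Hall→C3→Exit (+1); total 3.
Path Hall→StairA→Exit (+1); total 4.
Path Hall→C5→Exit (+1); total 5.
Path Hall→C1→Exit (+1); total 6.
Path Hall→StairC→C1→C3→C4→Exit (+1); total 7.
No residual Hall→Exit path; max flow = 7.
Certifying cut of size 7: {Hall→C1, Hall→C3, Hall→C5, Hall→Exit, Hall→Lobby, Hall→StairA, Hall→StairC}.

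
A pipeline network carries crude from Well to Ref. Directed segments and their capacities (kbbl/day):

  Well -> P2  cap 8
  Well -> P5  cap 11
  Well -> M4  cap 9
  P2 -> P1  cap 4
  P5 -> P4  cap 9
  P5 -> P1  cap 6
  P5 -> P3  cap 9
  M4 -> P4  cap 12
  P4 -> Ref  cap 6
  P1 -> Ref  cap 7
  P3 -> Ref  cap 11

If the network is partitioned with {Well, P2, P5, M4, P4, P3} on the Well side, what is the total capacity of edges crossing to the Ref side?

Edges leaving {Well, P2, P5, M4, P4, P3}: P2→P1 (4), P5→P1 (6), P4→Ref (6), P3→Ref (11).
Cut capacity = 4 + 6 + 6 + 11 = 27.

27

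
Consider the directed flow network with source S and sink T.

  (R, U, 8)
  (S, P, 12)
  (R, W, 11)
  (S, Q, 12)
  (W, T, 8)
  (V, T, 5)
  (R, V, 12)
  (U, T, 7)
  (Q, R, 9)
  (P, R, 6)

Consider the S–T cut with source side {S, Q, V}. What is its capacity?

26

Edges leaving {S, Q, V}: S→P (12), Q→R (9), V→T (5).
Cut capacity = 12 + 9 + 5 = 26.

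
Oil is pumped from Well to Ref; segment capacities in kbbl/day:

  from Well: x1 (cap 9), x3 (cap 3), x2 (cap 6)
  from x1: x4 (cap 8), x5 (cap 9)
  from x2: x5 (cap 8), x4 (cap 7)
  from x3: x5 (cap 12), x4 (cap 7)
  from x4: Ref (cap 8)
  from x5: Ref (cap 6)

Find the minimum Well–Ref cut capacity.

Augment Well→x1→x4→Ref: bottleneck 8, flow now 8.
Augment Well→x1→x5→Ref: bottleneck 1, flow now 9.
Augment Well→x2→x5→Ref: bottleneck 5, flow now 14.
No augmenting path remains; maximum flow = 14.
By max-flow min-cut, the minimum cut capacity equals the max flow.
In the residual graph, reachable from Well: {Well, x1, x2, x3, x4, x5}.
Min-cut edges: x4→Ref (8), x5→Ref (6); capacity 8 + 6 = 14.

14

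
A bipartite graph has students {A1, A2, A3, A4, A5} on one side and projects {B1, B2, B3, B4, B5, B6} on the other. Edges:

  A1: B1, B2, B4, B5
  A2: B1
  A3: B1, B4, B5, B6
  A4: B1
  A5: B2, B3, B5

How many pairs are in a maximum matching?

4

Unit-capacity flow: source→left, listed edges, right→sink; max matching = max flow.
Augmenting path A1→B1 (+1); matched 1.
Augmenting path A3→B4 (+1); matched 2.
Augmenting path A5→B2 (+1); matched 3.
Augmenting path A2→B1→A1→B5 (+1); matched 4.
No augmenting path remains; maximum matching = 4.
König certificate: {A1, A3, A5, B1} is a vertex cover of size 4 (every listed pair touches it), so no matching can be larger.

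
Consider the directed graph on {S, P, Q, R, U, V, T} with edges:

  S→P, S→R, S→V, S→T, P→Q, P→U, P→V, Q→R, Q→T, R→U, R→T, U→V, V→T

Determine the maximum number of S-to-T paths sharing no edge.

Assign every edge capacity 1; by Menger, the answer equals the max flow.
Path S→T (+1); total 1.
Path S→R→T (+1); total 2.
Path S→V→T (+1); total 3.
Path S→P→Q→T (+1); total 4.
No residual S→T path; max flow = 4.
Certifying cut of size 4: {S→P, S→R, S→T, S→V}.

4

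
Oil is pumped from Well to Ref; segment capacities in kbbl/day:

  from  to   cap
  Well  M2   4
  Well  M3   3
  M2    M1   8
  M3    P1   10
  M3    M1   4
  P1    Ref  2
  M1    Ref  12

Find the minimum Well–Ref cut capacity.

Augment Well→M2→M1→Ref: bottleneck 4, flow now 4.
Augment Well→M3→P1→Ref: bottleneck 2, flow now 6.
Augment Well→M3→M1→Ref: bottleneck 1, flow now 7.
No augmenting path remains; maximum flow = 7.
By max-flow min-cut, the minimum cut capacity equals the max flow.
In the residual graph, reachable from Well: {Well}.
Min-cut edges: Well→M2 (4), Well→M3 (3); capacity 4 + 3 = 7.

7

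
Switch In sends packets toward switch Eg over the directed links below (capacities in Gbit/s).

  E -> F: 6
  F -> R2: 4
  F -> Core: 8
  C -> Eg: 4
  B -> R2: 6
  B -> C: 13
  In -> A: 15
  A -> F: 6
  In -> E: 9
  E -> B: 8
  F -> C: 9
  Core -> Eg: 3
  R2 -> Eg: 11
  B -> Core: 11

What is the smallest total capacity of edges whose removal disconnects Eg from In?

Augment In→A→F→R2→Eg: bottleneck 4, flow now 4.
Augment In→A→F→C→Eg: bottleneck 2, flow now 6.
Augment In→E→B→R2→Eg: bottleneck 6, flow now 12.
Augment In→E→B→C→Eg: bottleneck 2, flow now 14.
Augment In→E→F→Core→Eg: bottleneck 1, flow now 15.
No augmenting path remains; maximum flow = 15.
By max-flow min-cut, the minimum cut capacity equals the max flow.
In the residual graph, reachable from In: {In, A}.
Min-cut edges: In→E (9), A→F (6); capacity 9 + 6 = 15.

15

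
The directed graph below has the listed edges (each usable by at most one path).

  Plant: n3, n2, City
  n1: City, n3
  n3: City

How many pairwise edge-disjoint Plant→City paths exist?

2

Assign every edge capacity 1; by Menger, the answer equals the max flow.
Path Plant→City (+1); total 1.
Path Plant→n3→City (+1); total 2.
No residual Plant→City path; max flow = 2.
Certifying cut of size 2: {Plant→City, Plant→n3}.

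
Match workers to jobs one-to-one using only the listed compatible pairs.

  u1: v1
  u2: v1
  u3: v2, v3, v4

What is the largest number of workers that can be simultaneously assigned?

2

Unit-capacity flow: source→left, listed edges, right→sink; max matching = max flow.
Augmenting path u1→v1 (+1); matched 1.
Augmenting path u3→v2 (+1); matched 2.
No augmenting path remains; maximum matching = 2.
König certificate: {u3, v1} is a vertex cover of size 2 (every listed pair touches it), so no matching can be larger.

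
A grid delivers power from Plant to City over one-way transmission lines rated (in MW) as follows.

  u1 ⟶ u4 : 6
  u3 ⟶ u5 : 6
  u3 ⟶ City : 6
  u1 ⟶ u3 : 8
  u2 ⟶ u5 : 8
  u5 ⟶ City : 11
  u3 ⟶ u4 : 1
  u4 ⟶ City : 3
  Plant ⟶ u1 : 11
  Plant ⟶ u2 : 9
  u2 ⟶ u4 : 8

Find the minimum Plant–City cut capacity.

19

Augment Plant→u1→u3→City: bottleneck 6, flow now 6.
Augment Plant→u1→u4→City: bottleneck 3, flow now 9.
Augment Plant→u2→u5→City: bottleneck 8, flow now 17.
Augment Plant→u1→u3→u5→City: bottleneck 2, flow now 19.
No augmenting path remains; maximum flow = 19.
By max-flow min-cut, the minimum cut capacity equals the max flow.
In the residual graph, reachable from Plant: {Plant, u1, u2, u4}.
Min-cut edges: u1→u3 (8), u2→u5 (8), u4→City (3); capacity 8 + 8 + 3 = 19.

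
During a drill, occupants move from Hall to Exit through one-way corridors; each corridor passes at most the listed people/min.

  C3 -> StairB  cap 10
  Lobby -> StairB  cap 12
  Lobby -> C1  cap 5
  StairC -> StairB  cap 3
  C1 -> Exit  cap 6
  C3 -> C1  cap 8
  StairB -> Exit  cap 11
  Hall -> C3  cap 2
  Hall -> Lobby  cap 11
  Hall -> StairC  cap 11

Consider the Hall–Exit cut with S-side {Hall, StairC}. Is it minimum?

Yes — it is a minimum cut (capacity 16).

Given cut capacity: 11 + 2 + 3 = 16.
Augment Hall→Lobby→C1→Exit: bottleneck 5, flow now 5.
Augment Hall→Lobby→StairB→Exit: bottleneck 6, flow now 11.
Augment Hall→C3→C1→Exit: bottleneck 1, flow now 12.
Augment Hall→C3→StairB→Exit: bottleneck 1, flow now 13.
Augment Hall→StairC→StairB→Exit: bottleneck 3, flow now 16.
No augmenting path remains; maximum flow = 16.
Cut capacity 16 equals the max flow, so it is a minimum cut.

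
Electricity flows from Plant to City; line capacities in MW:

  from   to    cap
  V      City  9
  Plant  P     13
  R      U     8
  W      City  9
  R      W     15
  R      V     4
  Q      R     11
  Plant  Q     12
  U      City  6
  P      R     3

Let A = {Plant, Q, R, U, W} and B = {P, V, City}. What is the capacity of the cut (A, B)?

32

Edges leaving {Plant, Q, R, U, W}: Plant→P (13), R→V (4), U→City (6), W→City (9).
Cut capacity = 13 + 4 + 6 + 9 = 32.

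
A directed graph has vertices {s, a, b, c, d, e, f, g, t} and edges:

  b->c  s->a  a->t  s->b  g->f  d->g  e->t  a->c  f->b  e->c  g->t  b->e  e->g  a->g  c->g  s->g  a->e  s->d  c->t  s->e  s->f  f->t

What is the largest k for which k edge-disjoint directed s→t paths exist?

Assign every edge capacity 1; by Menger, the answer equals the max flow.
Path s→a→t (+1); total 1.
Path s→e→t (+1); total 2.
Path s→f→t (+1); total 3.
Path s→g→t (+1); total 4.
Path s→b→c→t (+1); total 5.
No residual s→t path; max flow = 5.
Certifying cut of size 5: {c→t, e→t, f→t, g→t, s→a}.

5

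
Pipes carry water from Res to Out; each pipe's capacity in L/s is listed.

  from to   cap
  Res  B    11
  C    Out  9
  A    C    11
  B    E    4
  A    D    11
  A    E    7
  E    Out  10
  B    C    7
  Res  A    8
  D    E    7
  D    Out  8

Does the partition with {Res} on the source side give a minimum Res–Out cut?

Yes — it is a minimum cut (capacity 19).

Given cut capacity: 8 + 11 = 19.
Augment Res→A→C→Out: bottleneck 8, flow now 8.
Augment Res→B→C→Out: bottleneck 1, flow now 9.
Augment Res→B→E→Out: bottleneck 4, flow now 13.
Augment Res→B→C→A→D→Out: bottleneck 6, flow now 19. (uses reverse residual edge)
No augmenting path remains; maximum flow = 19.
Cut capacity 19 equals the max flow, so it is a minimum cut.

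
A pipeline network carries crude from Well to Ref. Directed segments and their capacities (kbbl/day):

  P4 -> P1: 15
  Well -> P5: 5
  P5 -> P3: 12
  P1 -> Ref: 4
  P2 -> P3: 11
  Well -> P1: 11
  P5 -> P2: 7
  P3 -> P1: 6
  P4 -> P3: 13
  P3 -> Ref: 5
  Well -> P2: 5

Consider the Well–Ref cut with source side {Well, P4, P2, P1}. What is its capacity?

Edges leaving {Well, P4, P2, P1}: Well→P5 (5), P4→P3 (13), P2→P3 (11), P1→Ref (4).
Cut capacity = 5 + 13 + 11 + 4 = 33.

33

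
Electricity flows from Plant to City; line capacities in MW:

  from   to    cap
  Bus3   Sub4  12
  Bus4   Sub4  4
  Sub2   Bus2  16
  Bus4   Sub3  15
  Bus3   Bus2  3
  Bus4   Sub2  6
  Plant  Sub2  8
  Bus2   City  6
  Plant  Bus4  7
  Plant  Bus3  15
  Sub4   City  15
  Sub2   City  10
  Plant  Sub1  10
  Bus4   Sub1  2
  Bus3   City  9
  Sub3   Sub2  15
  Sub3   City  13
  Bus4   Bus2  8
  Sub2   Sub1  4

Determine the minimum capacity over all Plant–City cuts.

30

Augment Plant→Bus3→City: bottleneck 9, flow now 9.
Augment Plant→Sub2→City: bottleneck 8, flow now 17.
Augment Plant→Bus3→Sub4→City: bottleneck 6, flow now 23.
Augment Plant→Bus4→Sub4→City: bottleneck 4, flow now 27.
Augment Plant→Bus4→Sub3→City: bottleneck 3, flow now 30.
No augmenting path remains; maximum flow = 30.
By max-flow min-cut, the minimum cut capacity equals the max flow.
In the residual graph, reachable from Plant: {Plant, Sub1}.
Min-cut edges: Plant→Bus3 (15), Plant→Bus4 (7), Plant→Sub2 (8); capacity 15 + 7 + 8 = 30.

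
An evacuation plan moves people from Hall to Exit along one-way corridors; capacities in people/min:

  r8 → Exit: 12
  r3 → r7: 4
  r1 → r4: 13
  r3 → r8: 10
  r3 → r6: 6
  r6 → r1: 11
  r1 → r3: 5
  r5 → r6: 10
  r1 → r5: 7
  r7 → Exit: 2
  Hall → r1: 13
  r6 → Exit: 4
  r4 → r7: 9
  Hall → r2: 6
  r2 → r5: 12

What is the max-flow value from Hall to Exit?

Augment Hall→r1→r3→r6→Exit: bottleneck 4, flow now 4.
Augment Hall→r1→r3→r7→Exit: bottleneck 1, flow now 5.
Augment Hall→r1→r4→r7→Exit: bottleneck 1, flow now 6.
Augment Hall→r1→r4→r7→r3→r8→Exit: bottleneck 1, flow now 7. (uses reverse residual edge)
Augment Hall→r1→r5→r6→r3→r8→Exit: bottleneck 4, flow now 11. (uses reverse residual edge)
No augmenting path remains; maximum flow = 11.
In the residual graph, reachable from Hall: {Hall, r1, r2, r4, r5, r6, r7}.
Min-cut edges: r1→r3 (5), r6→Exit (4), r7→Exit (2); capacity 5 + 4 + 2 = 11.
This cut is saturated, so no flow can exceed 11.

11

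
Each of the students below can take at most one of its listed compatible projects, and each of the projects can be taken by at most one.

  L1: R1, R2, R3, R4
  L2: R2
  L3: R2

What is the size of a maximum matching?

Unit-capacity flow: source→left, listed edges, right→sink; max matching = max flow.
Augmenting path L1→R1 (+1); matched 1.
Augmenting path L2→R2 (+1); matched 2.
No augmenting path remains; maximum matching = 2.
König certificate: {L1, R2} is a vertex cover of size 2 (every listed pair touches it), so no matching can be larger.

2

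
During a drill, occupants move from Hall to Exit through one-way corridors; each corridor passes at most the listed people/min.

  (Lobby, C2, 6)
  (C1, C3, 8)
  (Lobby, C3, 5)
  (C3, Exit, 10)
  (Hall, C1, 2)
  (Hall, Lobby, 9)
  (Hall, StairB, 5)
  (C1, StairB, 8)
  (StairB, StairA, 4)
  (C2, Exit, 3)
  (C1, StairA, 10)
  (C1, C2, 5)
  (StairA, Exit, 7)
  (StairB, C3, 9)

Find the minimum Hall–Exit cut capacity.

15

Augment Hall→C1→StairA→Exit: bottleneck 2, flow now 2.
Augment Hall→Lobby→C2→Exit: bottleneck 3, flow now 5.
Augment Hall→Lobby→C3→Exit: bottleneck 5, flow now 10.
Augment Hall→StairB→StairA→Exit: bottleneck 4, flow now 14.
Augment Hall→StairB→C3→Exit: bottleneck 1, flow now 15.
No augmenting path remains; maximum flow = 15.
By max-flow min-cut, the minimum cut capacity equals the max flow.
In the residual graph, reachable from Hall: {Hall, Lobby, C2}.
Min-cut edges: Hall→C1 (2), Hall→StairB (5), Lobby→C3 (5), C2→Exit (3); capacity 2 + 5 + 5 + 3 = 15.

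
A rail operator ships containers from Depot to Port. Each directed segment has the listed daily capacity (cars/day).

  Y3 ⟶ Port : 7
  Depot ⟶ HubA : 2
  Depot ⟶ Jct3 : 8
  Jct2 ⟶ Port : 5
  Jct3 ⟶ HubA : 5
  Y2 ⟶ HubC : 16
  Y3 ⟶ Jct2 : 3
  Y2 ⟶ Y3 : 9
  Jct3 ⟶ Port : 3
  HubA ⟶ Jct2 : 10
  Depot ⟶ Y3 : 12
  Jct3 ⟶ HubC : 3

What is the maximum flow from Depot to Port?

15

Augment Depot→Jct3→Port: bottleneck 3, flow now 3.
Augment Depot→Y3→Port: bottleneck 7, flow now 10.
Augment Depot→Y3→Jct2→Port: bottleneck 3, flow now 13.
Augment Depot→HubA→Jct2→Port: bottleneck 2, flow now 15.
No augmenting path remains; maximum flow = 15.
In the residual graph, reachable from Depot: {Depot, Jct3, HubC, Y3, HubA, Jct2}.
Min-cut edges: Jct3→Port (3), Y3→Port (7), Jct2→Port (5); capacity 3 + 7 + 5 = 15.
This cut is saturated, so no flow can exceed 15.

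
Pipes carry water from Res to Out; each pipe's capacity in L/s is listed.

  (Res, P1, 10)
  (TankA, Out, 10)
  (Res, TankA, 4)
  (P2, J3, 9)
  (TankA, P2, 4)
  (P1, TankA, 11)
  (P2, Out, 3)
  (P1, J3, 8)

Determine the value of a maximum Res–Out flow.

13

Augment Res→TankA→Out: bottleneck 4, flow now 4.
Augment Res→P1→TankA→Out: bottleneck 6, flow now 10.
Augment Res→P1→TankA→P2→Out: bottleneck 3, flow now 13.
No augmenting path remains; maximum flow = 13.
In the residual graph, reachable from Res: {Res, P1, TankA, P2, J3}.
Min-cut edges: TankA→Out (10), P2→Out (3); capacity 10 + 3 = 13.
This cut is saturated, so no flow can exceed 13.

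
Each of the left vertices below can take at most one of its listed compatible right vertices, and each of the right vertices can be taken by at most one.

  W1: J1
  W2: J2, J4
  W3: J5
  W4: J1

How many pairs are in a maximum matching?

3

Unit-capacity flow: source→left, listed edges, right→sink; max matching = max flow.
Augmenting path W1→J1 (+1); matched 1.
Augmenting path W2→J2 (+1); matched 2.
Augmenting path W3→J5 (+1); matched 3.
No augmenting path remains; maximum matching = 3.
König certificate: {W2, W3, J1} is a vertex cover of size 3 (every listed pair touches it), so no matching can be larger.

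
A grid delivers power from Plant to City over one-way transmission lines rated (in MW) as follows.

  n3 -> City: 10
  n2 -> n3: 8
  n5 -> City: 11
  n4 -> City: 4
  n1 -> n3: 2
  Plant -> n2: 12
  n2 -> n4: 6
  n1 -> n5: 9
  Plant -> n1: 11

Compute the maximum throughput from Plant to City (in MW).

23

Augment Plant→n1→n3→City: bottleneck 2, flow now 2.
Augment Plant→n1→n5→City: bottleneck 9, flow now 11.
Augment Plant→n2→n3→City: bottleneck 8, flow now 19.
Augment Plant→n2→n4→City: bottleneck 4, flow now 23.
No augmenting path remains; maximum flow = 23.
In the residual graph, reachable from Plant: {Plant}.
Min-cut edges: Plant→n1 (11), Plant→n2 (12); capacity 11 + 12 = 23.
This cut is saturated, so no flow can exceed 23.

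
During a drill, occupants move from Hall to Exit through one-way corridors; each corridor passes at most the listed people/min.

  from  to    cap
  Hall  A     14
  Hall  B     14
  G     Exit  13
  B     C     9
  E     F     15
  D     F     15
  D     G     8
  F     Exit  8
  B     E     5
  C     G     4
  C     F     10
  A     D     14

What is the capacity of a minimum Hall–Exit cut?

20

Augment Hall→A→D→F→Exit: bottleneck 8, flow now 8.
Augment Hall→A→D→G→Exit: bottleneck 6, flow now 14.
Augment Hall→B→C→G→Exit: bottleneck 4, flow now 18.
Augment Hall→B→C→F→D→G→Exit: bottleneck 2, flow now 20. (uses reverse residual edge)
No augmenting path remains; maximum flow = 20.
By max-flow min-cut, the minimum cut capacity equals the max flow.
In the residual graph, reachable from Hall: {Hall, A, B, C, D, E, F}.
Min-cut edges: C→G (4), D→G (8), F→Exit (8); capacity 4 + 8 + 8 = 20.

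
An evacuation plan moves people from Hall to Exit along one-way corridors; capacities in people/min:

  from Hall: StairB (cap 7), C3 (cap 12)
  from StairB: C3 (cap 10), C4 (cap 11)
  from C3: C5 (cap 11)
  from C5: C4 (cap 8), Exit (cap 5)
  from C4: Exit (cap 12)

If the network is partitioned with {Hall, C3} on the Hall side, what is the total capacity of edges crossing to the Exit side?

Edges leaving {Hall, C3}: Hall→StairB (7), C3→C5 (11).
Cut capacity = 7 + 11 = 18.

18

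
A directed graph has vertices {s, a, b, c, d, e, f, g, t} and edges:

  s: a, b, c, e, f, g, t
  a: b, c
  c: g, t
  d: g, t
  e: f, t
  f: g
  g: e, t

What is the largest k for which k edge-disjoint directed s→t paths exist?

4

Assign every edge capacity 1; by Menger, the answer equals the max flow.
Path s→t (+1); total 1.
Path s→c→t (+1); total 2.
Path s→e→t (+1); total 3.
Path s→g→t (+1); total 4.
No residual s→t path; max flow = 4.
Certifying cut of size 4: {c→t, e→t, g→t, s→t}.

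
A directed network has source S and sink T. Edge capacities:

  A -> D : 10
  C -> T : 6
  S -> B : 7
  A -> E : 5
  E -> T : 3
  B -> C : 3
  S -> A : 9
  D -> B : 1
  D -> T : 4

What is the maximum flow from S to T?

10

Augment S→A→D→T: bottleneck 4, flow now 4.
Augment S→A→E→T: bottleneck 3, flow now 7.
Augment S→B→C→T: bottleneck 3, flow now 10.
No augmenting path remains; maximum flow = 10.
In the residual graph, reachable from S: {S, A, B, D, E}.
Min-cut edges: B→C (3), D→T (4), E→T (3); capacity 3 + 4 + 3 = 10.
This cut is saturated, so no flow can exceed 10.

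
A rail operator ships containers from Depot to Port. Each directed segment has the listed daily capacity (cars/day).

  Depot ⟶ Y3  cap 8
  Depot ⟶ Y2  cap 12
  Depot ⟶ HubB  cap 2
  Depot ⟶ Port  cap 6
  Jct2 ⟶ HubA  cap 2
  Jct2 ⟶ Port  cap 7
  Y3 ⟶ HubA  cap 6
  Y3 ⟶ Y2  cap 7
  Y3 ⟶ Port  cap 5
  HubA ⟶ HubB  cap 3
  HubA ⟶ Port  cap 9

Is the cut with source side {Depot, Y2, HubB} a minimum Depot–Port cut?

Yes — it is a minimum cut (capacity 14).

Given cut capacity: 8 + 6 = 14.
Augment Depot→Port: bottleneck 6, flow now 6.
Augment Depot→Y3→Port: bottleneck 5, flow now 11.
Augment Depot→Y3→HubA→Port: bottleneck 3, flow now 14.
No augmenting path remains; maximum flow = 14.
Cut capacity 14 equals the max flow, so it is a minimum cut.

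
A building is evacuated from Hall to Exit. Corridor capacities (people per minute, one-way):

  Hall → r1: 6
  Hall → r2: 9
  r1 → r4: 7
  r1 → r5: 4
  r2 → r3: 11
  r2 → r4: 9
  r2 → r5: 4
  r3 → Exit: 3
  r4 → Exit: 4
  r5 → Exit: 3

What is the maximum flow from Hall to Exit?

Augment Hall→r1→r4→Exit: bottleneck 4, flow now 4.
Augment Hall→r1→r5→Exit: bottleneck 2, flow now 6.
Augment Hall→r2→r3→Exit: bottleneck 3, flow now 9.
Augment Hall→r2→r5→Exit: bottleneck 1, flow now 10.
No augmenting path remains; maximum flow = 10.
In the residual graph, reachable from Hall: {Hall, r1, r2, r3, r4, r5}.
Min-cut edges: r3→Exit (3), r4→Exit (4), r5→Exit (3); capacity 3 + 4 + 3 = 10.
This cut is saturated, so no flow can exceed 10.

10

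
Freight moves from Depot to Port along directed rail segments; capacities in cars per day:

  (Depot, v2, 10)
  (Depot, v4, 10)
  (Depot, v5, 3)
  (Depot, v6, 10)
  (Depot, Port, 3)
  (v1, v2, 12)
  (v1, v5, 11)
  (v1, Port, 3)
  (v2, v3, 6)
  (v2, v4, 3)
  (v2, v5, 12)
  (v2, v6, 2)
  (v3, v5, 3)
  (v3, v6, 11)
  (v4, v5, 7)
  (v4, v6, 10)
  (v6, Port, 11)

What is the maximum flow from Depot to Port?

14

Augment Depot→Port: bottleneck 3, flow now 3.
Augment Depot→v6→Port: bottleneck 10, flow now 13.
Augment Depot→v2→v6→Port: bottleneck 1, flow now 14.
No augmenting path remains; maximum flow = 14.
In the residual graph, reachable from Depot: {Depot, v2, v3, v4, v5, v6}.
Min-cut edges: Depot→Port (3), v6→Port (11); capacity 3 + 11 = 14.
This cut is saturated, so no flow can exceed 14.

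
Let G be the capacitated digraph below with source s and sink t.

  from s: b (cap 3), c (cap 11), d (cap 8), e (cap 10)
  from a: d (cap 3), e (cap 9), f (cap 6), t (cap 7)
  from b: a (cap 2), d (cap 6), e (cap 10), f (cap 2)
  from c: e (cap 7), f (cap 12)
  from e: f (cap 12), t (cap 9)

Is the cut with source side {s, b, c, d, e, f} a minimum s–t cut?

Yes — it is a minimum cut (capacity 11).

Given cut capacity: 2 + 9 = 11.
Augment s→e→t: bottleneck 9, flow now 9.
Augment s→b→a→t: bottleneck 2, flow now 11.
No augmenting path remains; maximum flow = 11.
Cut capacity 11 equals the max flow, so it is a minimum cut.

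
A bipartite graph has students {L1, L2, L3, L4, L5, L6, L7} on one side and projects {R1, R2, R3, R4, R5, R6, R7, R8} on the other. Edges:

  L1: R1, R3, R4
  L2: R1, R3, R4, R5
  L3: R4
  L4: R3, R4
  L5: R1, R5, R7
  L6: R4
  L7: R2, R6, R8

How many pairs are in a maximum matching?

6

Unit-capacity flow: source→left, listed edges, right→sink; max matching = max flow.
Augmenting path L1→R1 (+1); matched 1.
Augmenting path L2→R3 (+1); matched 2.
Augmenting path L3→R4 (+1); matched 3.
Augmenting path L5→R5 (+1); matched 4.
Augmenting path L7→R2 (+1); matched 5.
Augmenting path L4→R3→L2→R5→L5→R7 (+1); matched 6.
No augmenting path remains; maximum matching = 6.
König certificate: {L1, L2, L4, L5, L7, R4} is a vertex cover of size 6 (every listed pair touches it), so no matching can be larger.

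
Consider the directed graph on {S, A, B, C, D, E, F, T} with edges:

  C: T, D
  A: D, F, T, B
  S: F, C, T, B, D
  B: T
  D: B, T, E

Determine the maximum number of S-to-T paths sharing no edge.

Assign every edge capacity 1; by Menger, the answer equals the max flow.
Path S→T (+1); total 1.
Path S→B→T (+1); total 2.
Path S→C→T (+1); total 3.
Path S→D→T (+1); total 4.
No residual S→T path; max flow = 4.
Certifying cut of size 4: {S→B, S→C, S→D, S→T}.

4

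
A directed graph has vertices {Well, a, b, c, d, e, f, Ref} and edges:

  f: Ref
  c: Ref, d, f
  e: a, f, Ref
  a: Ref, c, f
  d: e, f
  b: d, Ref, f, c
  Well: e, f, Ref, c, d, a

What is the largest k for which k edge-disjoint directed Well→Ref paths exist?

5

Assign every edge capacity 1; by Menger, the answer equals the max flow.
Path Well→Ref (+1); total 1.
Path Well→a→Ref (+1); total 2.
Path Well→c→Ref (+1); total 3.
Path Well→e→Ref (+1); total 4.
Path Well→f→Ref (+1); total 5.
No residual Well→Ref path; max flow = 5.
Certifying cut of size 5: {Well→Ref, a→Ref, c→Ref, e→Ref, f→Ref}.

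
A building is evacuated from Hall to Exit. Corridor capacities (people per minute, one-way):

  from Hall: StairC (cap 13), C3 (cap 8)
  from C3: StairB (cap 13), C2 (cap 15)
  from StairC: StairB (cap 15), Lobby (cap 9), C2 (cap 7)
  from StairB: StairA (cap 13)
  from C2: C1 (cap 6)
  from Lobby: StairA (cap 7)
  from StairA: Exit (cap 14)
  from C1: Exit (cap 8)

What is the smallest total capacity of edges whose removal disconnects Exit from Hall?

20

Augment Hall→C3→StairB→StairA→Exit: bottleneck 8, flow now 8.
Augment Hall→StairC→StairB→StairA→Exit: bottleneck 5, flow now 13.
Augment Hall→StairC→C2→C1→Exit: bottleneck 6, flow now 19.
Augment Hall→StairC→Lobby→StairA→Exit: bottleneck 1, flow now 20.
No augmenting path remains; maximum flow = 20.
By max-flow min-cut, the minimum cut capacity equals the max flow.
In the residual graph, reachable from Hall: {Hall, C3, StairC, StairB, C2, Lobby, StairA}.
Min-cut edges: C2→C1 (6), StairA→Exit (14); capacity 6 + 14 = 20.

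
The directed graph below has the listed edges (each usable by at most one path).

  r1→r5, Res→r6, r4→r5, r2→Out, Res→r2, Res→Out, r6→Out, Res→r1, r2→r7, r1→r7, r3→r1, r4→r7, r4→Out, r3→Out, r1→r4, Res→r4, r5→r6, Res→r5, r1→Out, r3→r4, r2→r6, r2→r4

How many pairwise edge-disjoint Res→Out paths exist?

Assign every edge capacity 1; by Menger, the answer equals the max flow.
Path Res→Out (+1); total 1.
Path Res→r1→Out (+1); total 2.
Path Res→r2→Out (+1); total 3.
Path Res→r4→Out (+1); total 4.
Path Res→r6→Out (+1); total 5.
No residual Res→Out path; max flow = 5.
Certifying cut of size 5: {Res→Out, Res→r1, Res→r2, Res→r4, r6→Out}.

5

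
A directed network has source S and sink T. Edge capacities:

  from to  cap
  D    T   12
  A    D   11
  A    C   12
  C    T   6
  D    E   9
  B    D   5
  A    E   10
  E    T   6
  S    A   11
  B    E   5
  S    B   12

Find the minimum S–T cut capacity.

Augment S→A→C→T: bottleneck 6, flow now 6.
Augment S→A→D→T: bottleneck 5, flow now 11.
Augment S→B→D→T: bottleneck 5, flow now 16.
Augment S→B→E→T: bottleneck 5, flow now 21.
No augmenting path remains; maximum flow = 21.
By max-flow min-cut, the minimum cut capacity equals the max flow.
In the residual graph, reachable from S: {S, B}.
Min-cut edges: S→A (11), B→D (5), B→E (5); capacity 11 + 5 + 5 = 21.

21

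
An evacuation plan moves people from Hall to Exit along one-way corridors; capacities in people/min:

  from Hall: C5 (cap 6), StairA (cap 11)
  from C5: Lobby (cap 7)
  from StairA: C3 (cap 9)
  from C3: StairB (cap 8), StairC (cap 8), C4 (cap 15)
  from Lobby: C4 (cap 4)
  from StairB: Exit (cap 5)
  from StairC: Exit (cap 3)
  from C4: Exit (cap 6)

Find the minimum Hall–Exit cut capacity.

13

Augment Hall→C5→Lobby→C4→Exit: bottleneck 4, flow now 4.
Augment Hall→StairA→C3→StairB→Exit: bottleneck 5, flow now 9.
Augment Hall→StairA→C3→StairC→Exit: bottleneck 3, flow now 12.
Augment Hall→StairA→C3→C4→Exit: bottleneck 1, flow now 13.
No augmenting path remains; maximum flow = 13.
By max-flow min-cut, the minimum cut capacity equals the max flow.
In the residual graph, reachable from Hall: {Hall, C5, StairA, Lobby}.
Min-cut edges: StairA→C3 (9), Lobby→C4 (4); capacity 9 + 4 = 13.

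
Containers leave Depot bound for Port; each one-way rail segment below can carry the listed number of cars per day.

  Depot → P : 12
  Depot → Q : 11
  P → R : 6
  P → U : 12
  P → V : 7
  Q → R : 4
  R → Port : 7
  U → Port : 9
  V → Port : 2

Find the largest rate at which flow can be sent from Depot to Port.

16

Augment Depot→P→R→Port: bottleneck 6, flow now 6.
Augment Depot→P→U→Port: bottleneck 6, flow now 12.
Augment Depot→Q→R→Port: bottleneck 1, flow now 13.
Augment Depot→Q→R→P→U→Port: bottleneck 3, flow now 16. (uses reverse residual edge)
No augmenting path remains; maximum flow = 16.
In the residual graph, reachable from Depot: {Depot, Q}.
Min-cut edges: Depot→P (12), Q→R (4); capacity 12 + 4 = 16.
This cut is saturated, so no flow can exceed 16.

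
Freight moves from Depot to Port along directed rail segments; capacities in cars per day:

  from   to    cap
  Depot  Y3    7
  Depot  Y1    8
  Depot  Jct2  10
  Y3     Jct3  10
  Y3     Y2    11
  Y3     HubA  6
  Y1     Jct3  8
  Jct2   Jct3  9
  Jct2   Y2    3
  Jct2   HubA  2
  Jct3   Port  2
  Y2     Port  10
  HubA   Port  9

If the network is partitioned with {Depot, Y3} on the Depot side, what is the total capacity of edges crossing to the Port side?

45

Edges leaving {Depot, Y3}: Depot→Y1 (8), Depot→Jct2 (10), Y3→Jct3 (10), Y3→Y2 (11), Y3→HubA (6).
Cut capacity = 8 + 10 + 10 + 11 + 6 = 45.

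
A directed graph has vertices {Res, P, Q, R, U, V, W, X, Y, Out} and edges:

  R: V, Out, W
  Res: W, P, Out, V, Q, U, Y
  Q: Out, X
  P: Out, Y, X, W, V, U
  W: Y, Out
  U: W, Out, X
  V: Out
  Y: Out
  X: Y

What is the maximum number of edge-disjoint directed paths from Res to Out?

7

Assign every edge capacity 1; by Menger, the answer equals the max flow.
Path Res→Out (+1); total 1.
Path Res→P→Out (+1); total 2.
Path Res→Q→Out (+1); total 3.
Path Res→U→Out (+1); total 4.
Path Res→V→Out (+1); total 5.
Path Res→W→Out (+1); total 6.
Path Res→Y→Out (+1); total 7.
No residual Res→Out path; max flow = 7.
Certifying cut of size 7: {Res→Out, Res→P, Res→Q, Res→U, Res→V, Res→W, Res→Y}.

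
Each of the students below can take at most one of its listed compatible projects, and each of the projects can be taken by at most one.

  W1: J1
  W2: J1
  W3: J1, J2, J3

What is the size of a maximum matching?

Unit-capacity flow: source→left, listed edges, right→sink; max matching = max flow.
Augmenting path W1→J1 (+1); matched 1.
Augmenting path W3→J2 (+1); matched 2.
No augmenting path remains; maximum matching = 2.
König certificate: {W3, J1} is a vertex cover of size 2 (every listed pair touches it), so no matching can be larger.

2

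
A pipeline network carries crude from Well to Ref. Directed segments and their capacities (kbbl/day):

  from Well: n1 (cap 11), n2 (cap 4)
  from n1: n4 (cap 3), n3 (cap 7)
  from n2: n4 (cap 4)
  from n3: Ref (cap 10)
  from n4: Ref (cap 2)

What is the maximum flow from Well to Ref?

Augment Well→n1→n3→Ref: bottleneck 7, flow now 7.
Augment Well→n1→n4→Ref: bottleneck 2, flow now 9.
No augmenting path remains; maximum flow = 9.
In the residual graph, reachable from Well: {Well, n1, n2, n4}.
Min-cut edges: n1→n3 (7), n4→Ref (2); capacity 7 + 2 = 9.
This cut is saturated, so no flow can exceed 9.

9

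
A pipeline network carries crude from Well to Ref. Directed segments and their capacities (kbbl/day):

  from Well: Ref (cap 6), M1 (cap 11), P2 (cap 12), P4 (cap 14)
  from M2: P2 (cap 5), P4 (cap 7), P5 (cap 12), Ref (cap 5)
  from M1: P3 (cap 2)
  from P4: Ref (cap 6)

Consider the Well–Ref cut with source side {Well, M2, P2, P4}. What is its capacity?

Edges leaving {Well, M2, P2, P4}: Well→M1 (11), Well→Ref (6), M2→P5 (12), M2→Ref (5), P4→Ref (6).
Cut capacity = 11 + 6 + 12 + 5 + 6 = 40.

40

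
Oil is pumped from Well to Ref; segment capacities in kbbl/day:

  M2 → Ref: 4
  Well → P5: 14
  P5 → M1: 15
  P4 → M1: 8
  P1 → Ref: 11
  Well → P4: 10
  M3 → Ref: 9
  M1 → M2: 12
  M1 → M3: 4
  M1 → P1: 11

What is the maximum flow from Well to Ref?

Augment Well→P5→M1→P1→Ref: bottleneck 11, flow now 11.
Augment Well→P5→M1→M2→Ref: bottleneck 3, flow now 14.
Augment Well→P4→M1→M2→Ref: bottleneck 1, flow now 15.
Augment Well→P4→M1→M3→Ref: bottleneck 4, flow now 19.
No augmenting path remains; maximum flow = 19.
In the residual graph, reachable from Well: {Well, P5, P4, M1, M2}.
Min-cut edges: M1→P1 (11), M1→M3 (4), M2→Ref (4); capacity 11 + 4 + 4 = 19.
This cut is saturated, so no flow can exceed 19.

19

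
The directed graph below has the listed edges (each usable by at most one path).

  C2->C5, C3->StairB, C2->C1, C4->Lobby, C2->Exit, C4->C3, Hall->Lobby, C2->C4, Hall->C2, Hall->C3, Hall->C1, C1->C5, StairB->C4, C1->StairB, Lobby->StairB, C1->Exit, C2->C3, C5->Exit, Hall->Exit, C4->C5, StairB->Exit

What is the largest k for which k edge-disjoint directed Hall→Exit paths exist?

5

Assign every edge capacity 1; by Menger, the answer equals the max flow.
Path Hall→Exit (+1); total 1.
Path Hall→C2→Exit (+1); total 2.
Path Hall→C1→Exit (+1); total 3.
Path Hall→Lobby→StairB→Exit (+1); total 4.
Path Hall→C3→StairB→C4→C5→Exit (+1); total 5.
No residual Hall→Exit path; max flow = 5.
Certifying cut of size 5: {Hall→C1, Hall→C2, Hall→C3, Hall→Exit, Hall→Lobby}.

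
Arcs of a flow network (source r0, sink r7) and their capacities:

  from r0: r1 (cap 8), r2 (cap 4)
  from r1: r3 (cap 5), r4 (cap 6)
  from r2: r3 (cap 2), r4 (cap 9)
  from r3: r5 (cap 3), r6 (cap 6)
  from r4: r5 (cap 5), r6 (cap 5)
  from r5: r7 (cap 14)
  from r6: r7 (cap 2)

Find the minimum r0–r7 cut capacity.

Augment r0→r1→r3→r5→r7: bottleneck 3, flow now 3.
Augment r0→r1→r3→r6→r7: bottleneck 2, flow now 5.
Augment r0→r1→r4→r5→r7: bottleneck 3, flow now 8.
Augment r0→r2→r4→r5→r7: bottleneck 2, flow now 10.
No augmenting path remains; maximum flow = 10.
By max-flow min-cut, the minimum cut capacity equals the max flow.
In the residual graph, reachable from r0: {r0, r1, r2, r3, r4, r6}.
Min-cut edges: r3→r5 (3), r4→r5 (5), r6→r7 (2); capacity 3 + 5 + 2 = 10.

10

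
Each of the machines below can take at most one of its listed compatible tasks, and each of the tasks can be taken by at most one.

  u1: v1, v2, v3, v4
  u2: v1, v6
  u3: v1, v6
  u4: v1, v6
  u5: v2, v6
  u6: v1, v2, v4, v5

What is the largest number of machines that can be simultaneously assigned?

5

Unit-capacity flow: source→left, listed edges, right→sink; max matching = max flow.
Augmenting path u1→v1 (+1); matched 1.
Augmenting path u2→v6 (+1); matched 2.
Augmenting path u5→v2 (+1); matched 3.
Augmenting path u6→v4 (+1); matched 4.
Augmenting path u3→v1→u1→v3 (+1); matched 5.
No augmenting path remains; maximum matching = 5.
König certificate: {u1, u5, u6, v1, v6} is a vertex cover of size 5 (every listed pair touches it), so no matching can be larger.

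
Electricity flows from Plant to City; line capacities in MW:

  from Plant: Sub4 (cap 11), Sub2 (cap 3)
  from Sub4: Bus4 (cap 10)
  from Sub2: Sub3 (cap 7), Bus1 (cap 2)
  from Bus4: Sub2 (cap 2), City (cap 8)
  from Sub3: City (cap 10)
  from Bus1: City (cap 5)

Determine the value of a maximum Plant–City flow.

Augment Plant→Sub4→Bus4→City: bottleneck 8, flow now 8.
Augment Plant→Sub2→Sub3→City: bottleneck 3, flow now 11.
Augment Plant→Sub4→Bus4→Sub2→Sub3→City: bottleneck 2, flow now 13.
No augmenting path remains; maximum flow = 13.
In the residual graph, reachable from Plant: {Plant, Sub4}.
Min-cut edges: Plant→Sub2 (3), Sub4→Bus4 (10); capacity 3 + 10 = 13.
This cut is saturated, so no flow can exceed 13.

13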